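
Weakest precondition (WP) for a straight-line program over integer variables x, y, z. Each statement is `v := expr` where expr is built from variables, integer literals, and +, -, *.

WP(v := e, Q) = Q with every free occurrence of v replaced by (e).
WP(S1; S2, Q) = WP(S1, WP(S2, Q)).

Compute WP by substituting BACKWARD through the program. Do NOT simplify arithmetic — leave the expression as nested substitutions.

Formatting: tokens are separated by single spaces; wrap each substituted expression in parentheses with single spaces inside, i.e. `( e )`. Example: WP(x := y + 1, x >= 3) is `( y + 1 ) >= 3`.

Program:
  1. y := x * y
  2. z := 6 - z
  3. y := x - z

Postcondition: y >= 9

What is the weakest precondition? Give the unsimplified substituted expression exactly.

Answer: ( x - ( 6 - z ) ) >= 9

Derivation:
post: y >= 9
stmt 3: y := x - z  -- replace 1 occurrence(s) of y with (x - z)
  => ( x - z ) >= 9
stmt 2: z := 6 - z  -- replace 1 occurrence(s) of z with (6 - z)
  => ( x - ( 6 - z ) ) >= 9
stmt 1: y := x * y  -- replace 0 occurrence(s) of y with (x * y)
  => ( x - ( 6 - z ) ) >= 9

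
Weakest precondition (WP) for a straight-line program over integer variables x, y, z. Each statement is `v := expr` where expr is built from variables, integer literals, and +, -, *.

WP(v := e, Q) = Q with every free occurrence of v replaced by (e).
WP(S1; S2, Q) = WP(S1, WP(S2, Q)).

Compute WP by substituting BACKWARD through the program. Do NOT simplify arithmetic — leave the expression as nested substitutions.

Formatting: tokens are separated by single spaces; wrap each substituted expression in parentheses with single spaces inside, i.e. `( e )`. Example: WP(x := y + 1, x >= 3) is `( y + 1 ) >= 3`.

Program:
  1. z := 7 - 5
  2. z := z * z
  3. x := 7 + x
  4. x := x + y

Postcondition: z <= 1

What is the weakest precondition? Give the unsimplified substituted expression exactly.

Answer: ( ( 7 - 5 ) * ( 7 - 5 ) ) <= 1

Derivation:
post: z <= 1
stmt 4: x := x + y  -- replace 0 occurrence(s) of x with (x + y)
  => z <= 1
stmt 3: x := 7 + x  -- replace 0 occurrence(s) of x with (7 + x)
  => z <= 1
stmt 2: z := z * z  -- replace 1 occurrence(s) of z with (z * z)
  => ( z * z ) <= 1
stmt 1: z := 7 - 5  -- replace 2 occurrence(s) of z with (7 - 5)
  => ( ( 7 - 5 ) * ( 7 - 5 ) ) <= 1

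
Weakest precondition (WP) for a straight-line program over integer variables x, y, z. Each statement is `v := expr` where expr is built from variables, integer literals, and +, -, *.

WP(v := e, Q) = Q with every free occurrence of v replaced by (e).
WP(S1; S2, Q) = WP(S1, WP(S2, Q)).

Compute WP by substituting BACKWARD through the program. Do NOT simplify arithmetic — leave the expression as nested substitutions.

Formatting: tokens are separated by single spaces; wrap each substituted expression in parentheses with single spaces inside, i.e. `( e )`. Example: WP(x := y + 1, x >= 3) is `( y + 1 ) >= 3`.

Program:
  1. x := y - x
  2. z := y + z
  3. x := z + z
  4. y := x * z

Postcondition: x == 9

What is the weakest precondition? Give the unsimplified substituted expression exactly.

post: x == 9
stmt 4: y := x * z  -- replace 0 occurrence(s) of y with (x * z)
  => x == 9
stmt 3: x := z + z  -- replace 1 occurrence(s) of x with (z + z)
  => ( z + z ) == 9
stmt 2: z := y + z  -- replace 2 occurrence(s) of z with (y + z)
  => ( ( y + z ) + ( y + z ) ) == 9
stmt 1: x := y - x  -- replace 0 occurrence(s) of x with (y - x)
  => ( ( y + z ) + ( y + z ) ) == 9

Answer: ( ( y + z ) + ( y + z ) ) == 9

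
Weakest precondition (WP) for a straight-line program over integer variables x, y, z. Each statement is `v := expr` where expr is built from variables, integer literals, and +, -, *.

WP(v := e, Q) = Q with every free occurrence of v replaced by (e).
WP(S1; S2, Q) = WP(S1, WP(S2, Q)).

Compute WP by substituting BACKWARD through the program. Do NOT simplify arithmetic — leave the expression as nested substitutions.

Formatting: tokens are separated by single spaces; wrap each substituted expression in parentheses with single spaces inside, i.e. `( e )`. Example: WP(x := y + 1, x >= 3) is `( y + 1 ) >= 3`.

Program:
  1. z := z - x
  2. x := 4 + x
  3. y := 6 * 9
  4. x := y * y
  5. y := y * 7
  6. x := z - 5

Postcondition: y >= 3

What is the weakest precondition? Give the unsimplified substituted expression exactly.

post: y >= 3
stmt 6: x := z - 5  -- replace 0 occurrence(s) of x with (z - 5)
  => y >= 3
stmt 5: y := y * 7  -- replace 1 occurrence(s) of y with (y * 7)
  => ( y * 7 ) >= 3
stmt 4: x := y * y  -- replace 0 occurrence(s) of x with (y * y)
  => ( y * 7 ) >= 3
stmt 3: y := 6 * 9  -- replace 1 occurrence(s) of y with (6 * 9)
  => ( ( 6 * 9 ) * 7 ) >= 3
stmt 2: x := 4 + x  -- replace 0 occurrence(s) of x with (4 + x)
  => ( ( 6 * 9 ) * 7 ) >= 3
stmt 1: z := z - x  -- replace 0 occurrence(s) of z with (z - x)
  => ( ( 6 * 9 ) * 7 ) >= 3

Answer: ( ( 6 * 9 ) * 7 ) >= 3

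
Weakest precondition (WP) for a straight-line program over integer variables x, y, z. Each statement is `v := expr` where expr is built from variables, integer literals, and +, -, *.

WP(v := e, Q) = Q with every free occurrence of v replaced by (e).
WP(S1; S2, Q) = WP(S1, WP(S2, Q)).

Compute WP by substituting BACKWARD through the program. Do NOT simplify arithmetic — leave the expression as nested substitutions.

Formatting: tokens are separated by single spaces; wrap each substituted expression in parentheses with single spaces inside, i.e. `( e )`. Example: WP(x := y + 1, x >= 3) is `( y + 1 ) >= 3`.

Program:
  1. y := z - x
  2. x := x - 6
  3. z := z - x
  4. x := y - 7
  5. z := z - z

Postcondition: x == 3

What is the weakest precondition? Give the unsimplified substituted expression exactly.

Answer: ( ( z - x ) - 7 ) == 3

Derivation:
post: x == 3
stmt 5: z := z - z  -- replace 0 occurrence(s) of z with (z - z)
  => x == 3
stmt 4: x := y - 7  -- replace 1 occurrence(s) of x with (y - 7)
  => ( y - 7 ) == 3
stmt 3: z := z - x  -- replace 0 occurrence(s) of z with (z - x)
  => ( y - 7 ) == 3
stmt 2: x := x - 6  -- replace 0 occurrence(s) of x with (x - 6)
  => ( y - 7 ) == 3
stmt 1: y := z - x  -- replace 1 occurrence(s) of y with (z - x)
  => ( ( z - x ) - 7 ) == 3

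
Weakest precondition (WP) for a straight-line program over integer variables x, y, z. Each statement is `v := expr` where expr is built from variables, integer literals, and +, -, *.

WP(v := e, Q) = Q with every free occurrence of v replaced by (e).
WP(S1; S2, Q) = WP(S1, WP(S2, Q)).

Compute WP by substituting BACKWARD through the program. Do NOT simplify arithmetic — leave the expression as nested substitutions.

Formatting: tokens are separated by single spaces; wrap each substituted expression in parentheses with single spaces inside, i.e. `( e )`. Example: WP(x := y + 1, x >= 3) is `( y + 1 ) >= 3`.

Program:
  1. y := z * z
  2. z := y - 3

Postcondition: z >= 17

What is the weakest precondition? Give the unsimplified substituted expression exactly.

post: z >= 17
stmt 2: z := y - 3  -- replace 1 occurrence(s) of z with (y - 3)
  => ( y - 3 ) >= 17
stmt 1: y := z * z  -- replace 1 occurrence(s) of y with (z * z)
  => ( ( z * z ) - 3 ) >= 17

Answer: ( ( z * z ) - 3 ) >= 17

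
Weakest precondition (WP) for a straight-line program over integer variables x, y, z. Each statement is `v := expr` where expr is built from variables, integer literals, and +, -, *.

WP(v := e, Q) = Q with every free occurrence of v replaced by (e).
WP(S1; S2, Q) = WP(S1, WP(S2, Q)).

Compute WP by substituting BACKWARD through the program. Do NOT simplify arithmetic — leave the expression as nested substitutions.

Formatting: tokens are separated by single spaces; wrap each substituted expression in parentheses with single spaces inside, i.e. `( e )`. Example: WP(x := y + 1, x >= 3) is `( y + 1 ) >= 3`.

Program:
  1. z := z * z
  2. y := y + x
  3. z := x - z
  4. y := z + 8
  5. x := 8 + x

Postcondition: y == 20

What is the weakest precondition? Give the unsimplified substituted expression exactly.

post: y == 20
stmt 5: x := 8 + x  -- replace 0 occurrence(s) of x with (8 + x)
  => y == 20
stmt 4: y := z + 8  -- replace 1 occurrence(s) of y with (z + 8)
  => ( z + 8 ) == 20
stmt 3: z := x - z  -- replace 1 occurrence(s) of z with (x - z)
  => ( ( x - z ) + 8 ) == 20
stmt 2: y := y + x  -- replace 0 occurrence(s) of y with (y + x)
  => ( ( x - z ) + 8 ) == 20
stmt 1: z := z * z  -- replace 1 occurrence(s) of z with (z * z)
  => ( ( x - ( z * z ) ) + 8 ) == 20

Answer: ( ( x - ( z * z ) ) + 8 ) == 20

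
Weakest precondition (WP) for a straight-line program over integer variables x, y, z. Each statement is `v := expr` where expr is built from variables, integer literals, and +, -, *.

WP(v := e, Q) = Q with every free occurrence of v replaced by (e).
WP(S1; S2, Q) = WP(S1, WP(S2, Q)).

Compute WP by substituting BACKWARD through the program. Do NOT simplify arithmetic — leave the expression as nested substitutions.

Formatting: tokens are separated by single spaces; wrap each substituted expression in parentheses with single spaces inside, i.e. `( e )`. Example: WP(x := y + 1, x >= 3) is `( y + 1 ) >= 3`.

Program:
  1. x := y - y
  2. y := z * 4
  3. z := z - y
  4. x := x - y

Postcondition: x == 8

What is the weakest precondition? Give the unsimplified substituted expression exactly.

post: x == 8
stmt 4: x := x - y  -- replace 1 occurrence(s) of x with (x - y)
  => ( x - y ) == 8
stmt 3: z := z - y  -- replace 0 occurrence(s) of z with (z - y)
  => ( x - y ) == 8
stmt 2: y := z * 4  -- replace 1 occurrence(s) of y with (z * 4)
  => ( x - ( z * 4 ) ) == 8
stmt 1: x := y - y  -- replace 1 occurrence(s) of x with (y - y)
  => ( ( y - y ) - ( z * 4 ) ) == 8

Answer: ( ( y - y ) - ( z * 4 ) ) == 8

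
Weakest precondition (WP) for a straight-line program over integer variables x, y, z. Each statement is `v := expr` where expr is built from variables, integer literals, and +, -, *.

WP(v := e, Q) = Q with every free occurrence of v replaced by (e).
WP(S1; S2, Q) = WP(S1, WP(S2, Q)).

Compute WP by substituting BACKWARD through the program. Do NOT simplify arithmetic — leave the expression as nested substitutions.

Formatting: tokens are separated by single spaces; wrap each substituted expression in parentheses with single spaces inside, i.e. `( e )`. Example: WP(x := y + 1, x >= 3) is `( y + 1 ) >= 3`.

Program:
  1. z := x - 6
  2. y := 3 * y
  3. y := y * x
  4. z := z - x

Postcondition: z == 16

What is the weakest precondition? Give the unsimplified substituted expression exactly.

post: z == 16
stmt 4: z := z - x  -- replace 1 occurrence(s) of z with (z - x)
  => ( z - x ) == 16
stmt 3: y := y * x  -- replace 0 occurrence(s) of y with (y * x)
  => ( z - x ) == 16
stmt 2: y := 3 * y  -- replace 0 occurrence(s) of y with (3 * y)
  => ( z - x ) == 16
stmt 1: z := x - 6  -- replace 1 occurrence(s) of z with (x - 6)
  => ( ( x - 6 ) - x ) == 16

Answer: ( ( x - 6 ) - x ) == 16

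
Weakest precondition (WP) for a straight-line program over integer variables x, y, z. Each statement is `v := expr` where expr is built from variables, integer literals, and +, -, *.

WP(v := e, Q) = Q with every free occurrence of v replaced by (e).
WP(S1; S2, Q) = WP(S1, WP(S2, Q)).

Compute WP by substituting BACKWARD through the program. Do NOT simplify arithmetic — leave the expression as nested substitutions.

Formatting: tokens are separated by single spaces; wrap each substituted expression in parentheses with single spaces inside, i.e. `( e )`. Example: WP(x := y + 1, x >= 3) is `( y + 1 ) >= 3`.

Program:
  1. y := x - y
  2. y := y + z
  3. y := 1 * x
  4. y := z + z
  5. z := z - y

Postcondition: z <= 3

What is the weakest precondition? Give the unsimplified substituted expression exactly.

Answer: ( z - ( z + z ) ) <= 3

Derivation:
post: z <= 3
stmt 5: z := z - y  -- replace 1 occurrence(s) of z with (z - y)
  => ( z - y ) <= 3
stmt 4: y := z + z  -- replace 1 occurrence(s) of y with (z + z)
  => ( z - ( z + z ) ) <= 3
stmt 3: y := 1 * x  -- replace 0 occurrence(s) of y with (1 * x)
  => ( z - ( z + z ) ) <= 3
stmt 2: y := y + z  -- replace 0 occurrence(s) of y with (y + z)
  => ( z - ( z + z ) ) <= 3
stmt 1: y := x - y  -- replace 0 occurrence(s) of y with (x - y)
  => ( z - ( z + z ) ) <= 3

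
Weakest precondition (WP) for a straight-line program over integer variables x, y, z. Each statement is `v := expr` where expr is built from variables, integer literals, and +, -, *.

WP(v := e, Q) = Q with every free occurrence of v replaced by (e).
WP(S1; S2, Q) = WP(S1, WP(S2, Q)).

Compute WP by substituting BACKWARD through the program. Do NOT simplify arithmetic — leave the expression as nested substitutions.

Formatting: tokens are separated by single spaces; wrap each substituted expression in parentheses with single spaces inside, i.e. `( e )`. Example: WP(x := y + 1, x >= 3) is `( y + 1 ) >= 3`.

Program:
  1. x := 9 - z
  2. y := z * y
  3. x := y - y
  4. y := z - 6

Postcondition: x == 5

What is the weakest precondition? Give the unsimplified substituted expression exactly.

Answer: ( ( z * y ) - ( z * y ) ) == 5

Derivation:
post: x == 5
stmt 4: y := z - 6  -- replace 0 occurrence(s) of y with (z - 6)
  => x == 5
stmt 3: x := y - y  -- replace 1 occurrence(s) of x with (y - y)
  => ( y - y ) == 5
stmt 2: y := z * y  -- replace 2 occurrence(s) of y with (z * y)
  => ( ( z * y ) - ( z * y ) ) == 5
stmt 1: x := 9 - z  -- replace 0 occurrence(s) of x with (9 - z)
  => ( ( z * y ) - ( z * y ) ) == 5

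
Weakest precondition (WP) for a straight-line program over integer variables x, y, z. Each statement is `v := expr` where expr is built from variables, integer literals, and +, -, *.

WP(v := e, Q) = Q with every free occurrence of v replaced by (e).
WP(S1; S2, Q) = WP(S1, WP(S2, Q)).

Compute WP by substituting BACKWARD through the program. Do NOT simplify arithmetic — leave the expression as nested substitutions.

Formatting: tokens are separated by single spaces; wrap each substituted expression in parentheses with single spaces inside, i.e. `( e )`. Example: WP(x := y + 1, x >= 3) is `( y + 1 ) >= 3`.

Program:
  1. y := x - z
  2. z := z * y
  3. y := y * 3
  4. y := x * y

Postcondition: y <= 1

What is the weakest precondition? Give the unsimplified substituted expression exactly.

post: y <= 1
stmt 4: y := x * y  -- replace 1 occurrence(s) of y with (x * y)
  => ( x * y ) <= 1
stmt 3: y := y * 3  -- replace 1 occurrence(s) of y with (y * 3)
  => ( x * ( y * 3 ) ) <= 1
stmt 2: z := z * y  -- replace 0 occurrence(s) of z with (z * y)
  => ( x * ( y * 3 ) ) <= 1
stmt 1: y := x - z  -- replace 1 occurrence(s) of y with (x - z)
  => ( x * ( ( x - z ) * 3 ) ) <= 1

Answer: ( x * ( ( x - z ) * 3 ) ) <= 1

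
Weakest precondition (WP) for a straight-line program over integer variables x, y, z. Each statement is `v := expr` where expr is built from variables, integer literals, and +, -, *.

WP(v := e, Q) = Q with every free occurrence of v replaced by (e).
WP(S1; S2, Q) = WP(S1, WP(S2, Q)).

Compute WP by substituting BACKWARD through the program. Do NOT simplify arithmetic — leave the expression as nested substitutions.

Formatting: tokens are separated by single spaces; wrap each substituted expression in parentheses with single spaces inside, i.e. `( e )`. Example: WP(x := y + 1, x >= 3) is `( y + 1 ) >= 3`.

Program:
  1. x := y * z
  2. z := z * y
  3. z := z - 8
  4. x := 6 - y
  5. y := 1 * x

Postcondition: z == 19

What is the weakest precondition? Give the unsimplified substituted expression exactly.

Answer: ( ( z * y ) - 8 ) == 19

Derivation:
post: z == 19
stmt 5: y := 1 * x  -- replace 0 occurrence(s) of y with (1 * x)
  => z == 19
stmt 4: x := 6 - y  -- replace 0 occurrence(s) of x with (6 - y)
  => z == 19
stmt 3: z := z - 8  -- replace 1 occurrence(s) of z with (z - 8)
  => ( z - 8 ) == 19
stmt 2: z := z * y  -- replace 1 occurrence(s) of z with (z * y)
  => ( ( z * y ) - 8 ) == 19
stmt 1: x := y * z  -- replace 0 occurrence(s) of x with (y * z)
  => ( ( z * y ) - 8 ) == 19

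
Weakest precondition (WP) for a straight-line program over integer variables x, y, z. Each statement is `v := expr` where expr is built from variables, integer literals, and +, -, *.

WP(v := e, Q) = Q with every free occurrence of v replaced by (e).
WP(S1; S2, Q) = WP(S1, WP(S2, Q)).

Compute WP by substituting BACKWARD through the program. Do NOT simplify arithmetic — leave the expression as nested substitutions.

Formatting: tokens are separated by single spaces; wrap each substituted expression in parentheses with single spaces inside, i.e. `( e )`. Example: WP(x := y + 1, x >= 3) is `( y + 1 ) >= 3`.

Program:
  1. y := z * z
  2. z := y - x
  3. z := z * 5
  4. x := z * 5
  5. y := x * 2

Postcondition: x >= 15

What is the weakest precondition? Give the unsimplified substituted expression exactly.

Answer: ( ( ( ( z * z ) - x ) * 5 ) * 5 ) >= 15

Derivation:
post: x >= 15
stmt 5: y := x * 2  -- replace 0 occurrence(s) of y with (x * 2)
  => x >= 15
stmt 4: x := z * 5  -- replace 1 occurrence(s) of x with (z * 5)
  => ( z * 5 ) >= 15
stmt 3: z := z * 5  -- replace 1 occurrence(s) of z with (z * 5)
  => ( ( z * 5 ) * 5 ) >= 15
stmt 2: z := y - x  -- replace 1 occurrence(s) of z with (y - x)
  => ( ( ( y - x ) * 5 ) * 5 ) >= 15
stmt 1: y := z * z  -- replace 1 occurrence(s) of y with (z * z)
  => ( ( ( ( z * z ) - x ) * 5 ) * 5 ) >= 15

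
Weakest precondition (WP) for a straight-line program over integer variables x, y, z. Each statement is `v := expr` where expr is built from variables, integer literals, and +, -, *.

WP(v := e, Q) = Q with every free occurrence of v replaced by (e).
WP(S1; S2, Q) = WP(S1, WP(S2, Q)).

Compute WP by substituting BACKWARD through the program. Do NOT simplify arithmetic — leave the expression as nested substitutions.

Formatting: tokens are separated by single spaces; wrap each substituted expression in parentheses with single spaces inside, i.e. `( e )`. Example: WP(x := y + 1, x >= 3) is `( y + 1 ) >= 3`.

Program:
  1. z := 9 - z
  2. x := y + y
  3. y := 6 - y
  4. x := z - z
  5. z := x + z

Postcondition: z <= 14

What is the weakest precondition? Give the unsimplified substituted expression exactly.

post: z <= 14
stmt 5: z := x + z  -- replace 1 occurrence(s) of z with (x + z)
  => ( x + z ) <= 14
stmt 4: x := z - z  -- replace 1 occurrence(s) of x with (z - z)
  => ( ( z - z ) + z ) <= 14
stmt 3: y := 6 - y  -- replace 0 occurrence(s) of y with (6 - y)
  => ( ( z - z ) + z ) <= 14
stmt 2: x := y + y  -- replace 0 occurrence(s) of x with (y + y)
  => ( ( z - z ) + z ) <= 14
stmt 1: z := 9 - z  -- replace 3 occurrence(s) of z with (9 - z)
  => ( ( ( 9 - z ) - ( 9 - z ) ) + ( 9 - z ) ) <= 14

Answer: ( ( ( 9 - z ) - ( 9 - z ) ) + ( 9 - z ) ) <= 14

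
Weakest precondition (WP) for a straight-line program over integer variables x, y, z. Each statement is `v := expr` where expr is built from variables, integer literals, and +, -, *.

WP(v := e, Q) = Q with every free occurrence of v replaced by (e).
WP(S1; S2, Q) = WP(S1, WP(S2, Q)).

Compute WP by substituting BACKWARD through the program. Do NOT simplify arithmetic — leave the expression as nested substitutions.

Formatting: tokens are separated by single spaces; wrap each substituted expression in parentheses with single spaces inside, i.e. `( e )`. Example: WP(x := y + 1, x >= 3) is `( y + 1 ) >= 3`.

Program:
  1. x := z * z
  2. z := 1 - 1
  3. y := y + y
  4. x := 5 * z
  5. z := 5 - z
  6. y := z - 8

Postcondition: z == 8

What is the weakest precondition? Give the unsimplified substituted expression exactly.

post: z == 8
stmt 6: y := z - 8  -- replace 0 occurrence(s) of y with (z - 8)
  => z == 8
stmt 5: z := 5 - z  -- replace 1 occurrence(s) of z with (5 - z)
  => ( 5 - z ) == 8
stmt 4: x := 5 * z  -- replace 0 occurrence(s) of x with (5 * z)
  => ( 5 - z ) == 8
stmt 3: y := y + y  -- replace 0 occurrence(s) of y with (y + y)
  => ( 5 - z ) == 8
stmt 2: z := 1 - 1  -- replace 1 occurrence(s) of z with (1 - 1)
  => ( 5 - ( 1 - 1 ) ) == 8
stmt 1: x := z * z  -- replace 0 occurrence(s) of x with (z * z)
  => ( 5 - ( 1 - 1 ) ) == 8

Answer: ( 5 - ( 1 - 1 ) ) == 8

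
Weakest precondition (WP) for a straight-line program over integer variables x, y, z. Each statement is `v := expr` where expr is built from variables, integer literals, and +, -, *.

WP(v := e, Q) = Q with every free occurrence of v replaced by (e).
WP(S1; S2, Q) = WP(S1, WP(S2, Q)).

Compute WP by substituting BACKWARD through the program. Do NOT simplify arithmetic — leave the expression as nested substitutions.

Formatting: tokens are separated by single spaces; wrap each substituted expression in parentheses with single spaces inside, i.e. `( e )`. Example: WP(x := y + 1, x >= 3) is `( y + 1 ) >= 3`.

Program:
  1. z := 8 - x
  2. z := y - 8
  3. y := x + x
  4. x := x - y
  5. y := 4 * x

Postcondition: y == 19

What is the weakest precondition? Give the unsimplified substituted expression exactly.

post: y == 19
stmt 5: y := 4 * x  -- replace 1 occurrence(s) of y with (4 * x)
  => ( 4 * x ) == 19
stmt 4: x := x - y  -- replace 1 occurrence(s) of x with (x - y)
  => ( 4 * ( x - y ) ) == 19
stmt 3: y := x + x  -- replace 1 occurrence(s) of y with (x + x)
  => ( 4 * ( x - ( x + x ) ) ) == 19
stmt 2: z := y - 8  -- replace 0 occurrence(s) of z with (y - 8)
  => ( 4 * ( x - ( x + x ) ) ) == 19
stmt 1: z := 8 - x  -- replace 0 occurrence(s) of z with (8 - x)
  => ( 4 * ( x - ( x + x ) ) ) == 19

Answer: ( 4 * ( x - ( x + x ) ) ) == 19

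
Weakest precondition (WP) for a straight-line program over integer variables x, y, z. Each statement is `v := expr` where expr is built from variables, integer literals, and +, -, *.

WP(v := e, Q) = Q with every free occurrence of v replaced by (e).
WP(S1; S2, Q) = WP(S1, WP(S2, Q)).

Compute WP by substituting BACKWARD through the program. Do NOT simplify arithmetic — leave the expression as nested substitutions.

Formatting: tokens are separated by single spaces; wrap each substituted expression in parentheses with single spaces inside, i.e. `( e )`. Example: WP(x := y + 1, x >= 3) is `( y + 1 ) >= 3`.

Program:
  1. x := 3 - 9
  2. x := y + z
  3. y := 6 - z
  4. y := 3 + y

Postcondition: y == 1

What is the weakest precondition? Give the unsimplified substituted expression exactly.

post: y == 1
stmt 4: y := 3 + y  -- replace 1 occurrence(s) of y with (3 + y)
  => ( 3 + y ) == 1
stmt 3: y := 6 - z  -- replace 1 occurrence(s) of y with (6 - z)
  => ( 3 + ( 6 - z ) ) == 1
stmt 2: x := y + z  -- replace 0 occurrence(s) of x with (y + z)
  => ( 3 + ( 6 - z ) ) == 1
stmt 1: x := 3 - 9  -- replace 0 occurrence(s) of x with (3 - 9)
  => ( 3 + ( 6 - z ) ) == 1

Answer: ( 3 + ( 6 - z ) ) == 1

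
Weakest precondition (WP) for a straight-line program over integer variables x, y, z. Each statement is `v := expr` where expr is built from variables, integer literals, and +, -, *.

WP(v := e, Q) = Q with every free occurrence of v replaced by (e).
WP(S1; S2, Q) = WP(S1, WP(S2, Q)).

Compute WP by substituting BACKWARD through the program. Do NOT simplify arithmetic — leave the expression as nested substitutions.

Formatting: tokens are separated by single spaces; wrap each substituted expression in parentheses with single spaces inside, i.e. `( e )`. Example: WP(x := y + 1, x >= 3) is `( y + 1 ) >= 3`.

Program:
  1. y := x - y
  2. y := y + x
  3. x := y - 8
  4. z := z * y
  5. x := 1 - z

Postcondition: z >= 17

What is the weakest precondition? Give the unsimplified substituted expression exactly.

Answer: ( z * ( ( x - y ) + x ) ) >= 17

Derivation:
post: z >= 17
stmt 5: x := 1 - z  -- replace 0 occurrence(s) of x with (1 - z)
  => z >= 17
stmt 4: z := z * y  -- replace 1 occurrence(s) of z with (z * y)
  => ( z * y ) >= 17
stmt 3: x := y - 8  -- replace 0 occurrence(s) of x with (y - 8)
  => ( z * y ) >= 17
stmt 2: y := y + x  -- replace 1 occurrence(s) of y with (y + x)
  => ( z * ( y + x ) ) >= 17
stmt 1: y := x - y  -- replace 1 occurrence(s) of y with (x - y)
  => ( z * ( ( x - y ) + x ) ) >= 17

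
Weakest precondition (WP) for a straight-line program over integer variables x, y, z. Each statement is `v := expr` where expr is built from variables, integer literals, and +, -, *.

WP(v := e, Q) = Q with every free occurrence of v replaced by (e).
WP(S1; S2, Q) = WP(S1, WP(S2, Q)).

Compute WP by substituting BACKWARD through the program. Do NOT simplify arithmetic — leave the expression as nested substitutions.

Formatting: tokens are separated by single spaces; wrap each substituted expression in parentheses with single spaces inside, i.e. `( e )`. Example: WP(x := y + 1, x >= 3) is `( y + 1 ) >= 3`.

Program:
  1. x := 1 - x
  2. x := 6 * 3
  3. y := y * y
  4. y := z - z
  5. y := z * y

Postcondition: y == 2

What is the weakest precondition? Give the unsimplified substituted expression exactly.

post: y == 2
stmt 5: y := z * y  -- replace 1 occurrence(s) of y with (z * y)
  => ( z * y ) == 2
stmt 4: y := z - z  -- replace 1 occurrence(s) of y with (z - z)
  => ( z * ( z - z ) ) == 2
stmt 3: y := y * y  -- replace 0 occurrence(s) of y with (y * y)
  => ( z * ( z - z ) ) == 2
stmt 2: x := 6 * 3  -- replace 0 occurrence(s) of x with (6 * 3)
  => ( z * ( z - z ) ) == 2
stmt 1: x := 1 - x  -- replace 0 occurrence(s) of x with (1 - x)
  => ( z * ( z - z ) ) == 2

Answer: ( z * ( z - z ) ) == 2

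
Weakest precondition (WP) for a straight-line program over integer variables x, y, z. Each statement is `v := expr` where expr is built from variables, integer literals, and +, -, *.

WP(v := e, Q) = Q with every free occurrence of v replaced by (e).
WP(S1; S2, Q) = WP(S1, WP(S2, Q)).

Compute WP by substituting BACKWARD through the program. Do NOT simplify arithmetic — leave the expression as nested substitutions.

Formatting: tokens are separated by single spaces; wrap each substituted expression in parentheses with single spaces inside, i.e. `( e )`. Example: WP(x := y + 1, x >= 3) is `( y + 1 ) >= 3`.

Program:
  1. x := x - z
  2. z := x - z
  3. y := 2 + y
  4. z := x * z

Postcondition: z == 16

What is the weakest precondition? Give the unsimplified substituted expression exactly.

Answer: ( ( x - z ) * ( ( x - z ) - z ) ) == 16

Derivation:
post: z == 16
stmt 4: z := x * z  -- replace 1 occurrence(s) of z with (x * z)
  => ( x * z ) == 16
stmt 3: y := 2 + y  -- replace 0 occurrence(s) of y with (2 + y)
  => ( x * z ) == 16
stmt 2: z := x - z  -- replace 1 occurrence(s) of z with (x - z)
  => ( x * ( x - z ) ) == 16
stmt 1: x := x - z  -- replace 2 occurrence(s) of x with (x - z)
  => ( ( x - z ) * ( ( x - z ) - z ) ) == 16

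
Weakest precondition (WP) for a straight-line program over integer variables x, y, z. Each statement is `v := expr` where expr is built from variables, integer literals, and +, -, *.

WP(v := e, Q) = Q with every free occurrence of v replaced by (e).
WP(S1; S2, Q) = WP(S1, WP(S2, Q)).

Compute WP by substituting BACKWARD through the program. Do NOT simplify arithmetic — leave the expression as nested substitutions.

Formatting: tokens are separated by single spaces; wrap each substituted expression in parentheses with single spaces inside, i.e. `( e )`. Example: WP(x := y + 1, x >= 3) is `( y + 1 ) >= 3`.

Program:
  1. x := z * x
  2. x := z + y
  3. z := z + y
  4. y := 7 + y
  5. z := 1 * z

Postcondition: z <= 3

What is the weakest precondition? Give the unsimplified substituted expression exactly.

post: z <= 3
stmt 5: z := 1 * z  -- replace 1 occurrence(s) of z with (1 * z)
  => ( 1 * z ) <= 3
stmt 4: y := 7 + y  -- replace 0 occurrence(s) of y with (7 + y)
  => ( 1 * z ) <= 3
stmt 3: z := z + y  -- replace 1 occurrence(s) of z with (z + y)
  => ( 1 * ( z + y ) ) <= 3
stmt 2: x := z + y  -- replace 0 occurrence(s) of x with (z + y)
  => ( 1 * ( z + y ) ) <= 3
stmt 1: x := z * x  -- replace 0 occurrence(s) of x with (z * x)
  => ( 1 * ( z + y ) ) <= 3

Answer: ( 1 * ( z + y ) ) <= 3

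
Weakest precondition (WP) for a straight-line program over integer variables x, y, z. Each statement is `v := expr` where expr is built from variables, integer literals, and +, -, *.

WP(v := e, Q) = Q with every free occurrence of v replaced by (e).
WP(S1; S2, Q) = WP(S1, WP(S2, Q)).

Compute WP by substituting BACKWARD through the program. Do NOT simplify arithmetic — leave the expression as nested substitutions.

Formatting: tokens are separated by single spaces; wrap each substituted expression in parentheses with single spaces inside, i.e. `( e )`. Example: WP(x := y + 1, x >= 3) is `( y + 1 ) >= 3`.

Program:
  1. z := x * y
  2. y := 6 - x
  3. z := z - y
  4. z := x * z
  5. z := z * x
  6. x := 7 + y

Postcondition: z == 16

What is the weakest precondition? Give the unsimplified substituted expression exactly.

post: z == 16
stmt 6: x := 7 + y  -- replace 0 occurrence(s) of x with (7 + y)
  => z == 16
stmt 5: z := z * x  -- replace 1 occurrence(s) of z with (z * x)
  => ( z * x ) == 16
stmt 4: z := x * z  -- replace 1 occurrence(s) of z with (x * z)
  => ( ( x * z ) * x ) == 16
stmt 3: z := z - y  -- replace 1 occurrence(s) of z with (z - y)
  => ( ( x * ( z - y ) ) * x ) == 16
stmt 2: y := 6 - x  -- replace 1 occurrence(s) of y with (6 - x)
  => ( ( x * ( z - ( 6 - x ) ) ) * x ) == 16
stmt 1: z := x * y  -- replace 1 occurrence(s) of z with (x * y)
  => ( ( x * ( ( x * y ) - ( 6 - x ) ) ) * x ) == 16

Answer: ( ( x * ( ( x * y ) - ( 6 - x ) ) ) * x ) == 16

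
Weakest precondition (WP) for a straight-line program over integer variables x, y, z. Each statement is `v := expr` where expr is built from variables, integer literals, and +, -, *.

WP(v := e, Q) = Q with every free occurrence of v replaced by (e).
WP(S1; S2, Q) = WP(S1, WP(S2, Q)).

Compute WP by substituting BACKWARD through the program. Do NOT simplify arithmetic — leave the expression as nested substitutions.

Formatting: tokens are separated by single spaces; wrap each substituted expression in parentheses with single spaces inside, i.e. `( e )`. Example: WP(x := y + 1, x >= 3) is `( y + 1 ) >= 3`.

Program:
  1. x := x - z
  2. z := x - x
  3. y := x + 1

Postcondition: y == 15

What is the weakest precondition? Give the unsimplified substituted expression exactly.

Answer: ( ( x - z ) + 1 ) == 15

Derivation:
post: y == 15
stmt 3: y := x + 1  -- replace 1 occurrence(s) of y with (x + 1)
  => ( x + 1 ) == 15
stmt 2: z := x - x  -- replace 0 occurrence(s) of z with (x - x)
  => ( x + 1 ) == 15
stmt 1: x := x - z  -- replace 1 occurrence(s) of x with (x - z)
  => ( ( x - z ) + 1 ) == 15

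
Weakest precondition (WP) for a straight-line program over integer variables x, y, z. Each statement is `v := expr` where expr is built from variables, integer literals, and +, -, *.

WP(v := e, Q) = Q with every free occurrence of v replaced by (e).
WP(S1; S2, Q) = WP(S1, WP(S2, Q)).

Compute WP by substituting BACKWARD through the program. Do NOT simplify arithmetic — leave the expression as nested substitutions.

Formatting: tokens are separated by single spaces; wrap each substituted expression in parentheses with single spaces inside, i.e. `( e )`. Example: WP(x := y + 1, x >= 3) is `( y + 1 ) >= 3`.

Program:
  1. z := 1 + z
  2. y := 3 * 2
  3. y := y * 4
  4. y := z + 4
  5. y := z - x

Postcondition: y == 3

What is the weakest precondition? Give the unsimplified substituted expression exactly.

post: y == 3
stmt 5: y := z - x  -- replace 1 occurrence(s) of y with (z - x)
  => ( z - x ) == 3
stmt 4: y := z + 4  -- replace 0 occurrence(s) of y with (z + 4)
  => ( z - x ) == 3
stmt 3: y := y * 4  -- replace 0 occurrence(s) of y with (y * 4)
  => ( z - x ) == 3
stmt 2: y := 3 * 2  -- replace 0 occurrence(s) of y with (3 * 2)
  => ( z - x ) == 3
stmt 1: z := 1 + z  -- replace 1 occurrence(s) of z with (1 + z)
  => ( ( 1 + z ) - x ) == 3

Answer: ( ( 1 + z ) - x ) == 3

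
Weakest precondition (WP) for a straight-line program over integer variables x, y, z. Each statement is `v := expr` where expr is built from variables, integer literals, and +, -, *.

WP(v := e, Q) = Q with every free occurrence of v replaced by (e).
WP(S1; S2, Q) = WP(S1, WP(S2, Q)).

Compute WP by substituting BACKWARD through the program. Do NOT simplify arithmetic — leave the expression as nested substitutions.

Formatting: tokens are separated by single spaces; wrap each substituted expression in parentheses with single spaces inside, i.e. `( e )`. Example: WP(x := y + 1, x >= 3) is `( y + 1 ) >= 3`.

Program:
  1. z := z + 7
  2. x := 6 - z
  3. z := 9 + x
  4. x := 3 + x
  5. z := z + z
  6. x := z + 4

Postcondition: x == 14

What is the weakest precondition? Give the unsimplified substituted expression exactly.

post: x == 14
stmt 6: x := z + 4  -- replace 1 occurrence(s) of x with (z + 4)
  => ( z + 4 ) == 14
stmt 5: z := z + z  -- replace 1 occurrence(s) of z with (z + z)
  => ( ( z + z ) + 4 ) == 14
stmt 4: x := 3 + x  -- replace 0 occurrence(s) of x with (3 + x)
  => ( ( z + z ) + 4 ) == 14
stmt 3: z := 9 + x  -- replace 2 occurrence(s) of z with (9 + x)
  => ( ( ( 9 + x ) + ( 9 + x ) ) + 4 ) == 14
stmt 2: x := 6 - z  -- replace 2 occurrence(s) of x with (6 - z)
  => ( ( ( 9 + ( 6 - z ) ) + ( 9 + ( 6 - z ) ) ) + 4 ) == 14
stmt 1: z := z + 7  -- replace 2 occurrence(s) of z with (z + 7)
  => ( ( ( 9 + ( 6 - ( z + 7 ) ) ) + ( 9 + ( 6 - ( z + 7 ) ) ) ) + 4 ) == 14

Answer: ( ( ( 9 + ( 6 - ( z + 7 ) ) ) + ( 9 + ( 6 - ( z + 7 ) ) ) ) + 4 ) == 14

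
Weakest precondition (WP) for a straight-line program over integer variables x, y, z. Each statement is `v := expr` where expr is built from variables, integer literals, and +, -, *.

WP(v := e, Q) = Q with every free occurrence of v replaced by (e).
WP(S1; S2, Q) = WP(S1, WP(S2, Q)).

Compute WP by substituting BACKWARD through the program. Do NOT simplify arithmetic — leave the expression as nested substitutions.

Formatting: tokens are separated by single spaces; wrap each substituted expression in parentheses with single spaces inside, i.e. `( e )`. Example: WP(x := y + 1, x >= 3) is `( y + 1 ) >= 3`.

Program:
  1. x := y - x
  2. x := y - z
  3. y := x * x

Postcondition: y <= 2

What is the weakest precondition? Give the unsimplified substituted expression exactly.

Answer: ( ( y - z ) * ( y - z ) ) <= 2

Derivation:
post: y <= 2
stmt 3: y := x * x  -- replace 1 occurrence(s) of y with (x * x)
  => ( x * x ) <= 2
stmt 2: x := y - z  -- replace 2 occurrence(s) of x with (y - z)
  => ( ( y - z ) * ( y - z ) ) <= 2
stmt 1: x := y - x  -- replace 0 occurrence(s) of x with (y - x)
  => ( ( y - z ) * ( y - z ) ) <= 2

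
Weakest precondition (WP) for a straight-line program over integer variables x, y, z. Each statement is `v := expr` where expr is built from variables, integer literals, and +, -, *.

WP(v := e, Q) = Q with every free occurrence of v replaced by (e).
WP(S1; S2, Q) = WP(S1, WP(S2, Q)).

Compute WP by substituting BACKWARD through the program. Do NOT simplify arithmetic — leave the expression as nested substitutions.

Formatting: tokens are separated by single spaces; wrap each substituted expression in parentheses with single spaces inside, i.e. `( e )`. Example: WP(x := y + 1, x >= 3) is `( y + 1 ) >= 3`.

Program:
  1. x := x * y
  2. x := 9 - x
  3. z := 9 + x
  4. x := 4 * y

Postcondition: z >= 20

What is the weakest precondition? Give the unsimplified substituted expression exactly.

post: z >= 20
stmt 4: x := 4 * y  -- replace 0 occurrence(s) of x with (4 * y)
  => z >= 20
stmt 3: z := 9 + x  -- replace 1 occurrence(s) of z with (9 + x)
  => ( 9 + x ) >= 20
stmt 2: x := 9 - x  -- replace 1 occurrence(s) of x with (9 - x)
  => ( 9 + ( 9 - x ) ) >= 20
stmt 1: x := x * y  -- replace 1 occurrence(s) of x with (x * y)
  => ( 9 + ( 9 - ( x * y ) ) ) >= 20

Answer: ( 9 + ( 9 - ( x * y ) ) ) >= 20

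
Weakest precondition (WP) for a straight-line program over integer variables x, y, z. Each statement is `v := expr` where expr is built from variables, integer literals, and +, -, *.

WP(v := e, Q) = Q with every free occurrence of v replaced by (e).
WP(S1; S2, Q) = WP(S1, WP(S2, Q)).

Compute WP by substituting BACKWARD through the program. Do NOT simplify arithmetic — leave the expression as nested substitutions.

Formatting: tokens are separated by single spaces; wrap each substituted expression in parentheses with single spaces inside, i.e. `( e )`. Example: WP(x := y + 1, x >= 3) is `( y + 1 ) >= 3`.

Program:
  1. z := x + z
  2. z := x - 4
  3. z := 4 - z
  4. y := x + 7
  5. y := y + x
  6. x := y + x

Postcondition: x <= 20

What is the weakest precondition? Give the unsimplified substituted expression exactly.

Answer: ( ( ( x + 7 ) + x ) + x ) <= 20

Derivation:
post: x <= 20
stmt 6: x := y + x  -- replace 1 occurrence(s) of x with (y + x)
  => ( y + x ) <= 20
stmt 5: y := y + x  -- replace 1 occurrence(s) of y with (y + x)
  => ( ( y + x ) + x ) <= 20
stmt 4: y := x + 7  -- replace 1 occurrence(s) of y with (x + 7)
  => ( ( ( x + 7 ) + x ) + x ) <= 20
stmt 3: z := 4 - z  -- replace 0 occurrence(s) of z with (4 - z)
  => ( ( ( x + 7 ) + x ) + x ) <= 20
stmt 2: z := x - 4  -- replace 0 occurrence(s) of z with (x - 4)
  => ( ( ( x + 7 ) + x ) + x ) <= 20
stmt 1: z := x + z  -- replace 0 occurrence(s) of z with (x + z)
  => ( ( ( x + 7 ) + x ) + x ) <= 20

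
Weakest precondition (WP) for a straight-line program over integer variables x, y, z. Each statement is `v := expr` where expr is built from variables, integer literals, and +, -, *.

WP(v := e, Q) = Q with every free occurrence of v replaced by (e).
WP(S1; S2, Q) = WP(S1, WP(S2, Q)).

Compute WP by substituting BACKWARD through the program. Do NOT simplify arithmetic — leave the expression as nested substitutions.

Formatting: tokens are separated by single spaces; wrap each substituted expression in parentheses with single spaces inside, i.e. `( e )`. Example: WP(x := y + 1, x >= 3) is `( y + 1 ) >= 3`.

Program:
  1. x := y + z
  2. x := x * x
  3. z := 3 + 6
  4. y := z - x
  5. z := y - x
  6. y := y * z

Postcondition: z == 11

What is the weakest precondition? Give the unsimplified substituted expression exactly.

Answer: ( ( ( 3 + 6 ) - ( ( y + z ) * ( y + z ) ) ) - ( ( y + z ) * ( y + z ) ) ) == 11

Derivation:
post: z == 11
stmt 6: y := y * z  -- replace 0 occurrence(s) of y with (y * z)
  => z == 11
stmt 5: z := y - x  -- replace 1 occurrence(s) of z with (y - x)
  => ( y - x ) == 11
stmt 4: y := z - x  -- replace 1 occurrence(s) of y with (z - x)
  => ( ( z - x ) - x ) == 11
stmt 3: z := 3 + 6  -- replace 1 occurrence(s) of z with (3 + 6)
  => ( ( ( 3 + 6 ) - x ) - x ) == 11
stmt 2: x := x * x  -- replace 2 occurrence(s) of x with (x * x)
  => ( ( ( 3 + 6 ) - ( x * x ) ) - ( x * x ) ) == 11
stmt 1: x := y + z  -- replace 4 occurrence(s) of x with (y + z)
  => ( ( ( 3 + 6 ) - ( ( y + z ) * ( y + z ) ) ) - ( ( y + z ) * ( y + z ) ) ) == 11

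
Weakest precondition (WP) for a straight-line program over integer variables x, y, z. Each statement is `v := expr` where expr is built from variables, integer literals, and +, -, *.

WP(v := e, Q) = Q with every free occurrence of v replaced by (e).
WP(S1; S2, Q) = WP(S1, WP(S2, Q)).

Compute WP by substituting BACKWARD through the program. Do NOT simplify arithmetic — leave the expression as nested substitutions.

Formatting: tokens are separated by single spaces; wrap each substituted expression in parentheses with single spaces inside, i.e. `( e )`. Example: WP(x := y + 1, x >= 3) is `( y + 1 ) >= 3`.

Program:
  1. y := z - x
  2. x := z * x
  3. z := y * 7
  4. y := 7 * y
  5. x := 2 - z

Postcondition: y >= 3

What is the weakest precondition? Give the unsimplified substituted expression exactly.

post: y >= 3
stmt 5: x := 2 - z  -- replace 0 occurrence(s) of x with (2 - z)
  => y >= 3
stmt 4: y := 7 * y  -- replace 1 occurrence(s) of y with (7 * y)
  => ( 7 * y ) >= 3
stmt 3: z := y * 7  -- replace 0 occurrence(s) of z with (y * 7)
  => ( 7 * y ) >= 3
stmt 2: x := z * x  -- replace 0 occurrence(s) of x with (z * x)
  => ( 7 * y ) >= 3
stmt 1: y := z - x  -- replace 1 occurrence(s) of y with (z - x)
  => ( 7 * ( z - x ) ) >= 3

Answer: ( 7 * ( z - x ) ) >= 3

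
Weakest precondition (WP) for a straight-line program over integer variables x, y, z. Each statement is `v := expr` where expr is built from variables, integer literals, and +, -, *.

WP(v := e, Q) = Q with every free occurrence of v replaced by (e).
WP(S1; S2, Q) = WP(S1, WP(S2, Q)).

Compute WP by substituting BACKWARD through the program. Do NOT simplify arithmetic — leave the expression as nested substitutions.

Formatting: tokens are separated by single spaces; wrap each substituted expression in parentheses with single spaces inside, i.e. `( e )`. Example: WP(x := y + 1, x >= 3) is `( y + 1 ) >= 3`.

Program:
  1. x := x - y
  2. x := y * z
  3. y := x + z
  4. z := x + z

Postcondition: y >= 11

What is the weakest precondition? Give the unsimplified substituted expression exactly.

Answer: ( ( y * z ) + z ) >= 11

Derivation:
post: y >= 11
stmt 4: z := x + z  -- replace 0 occurrence(s) of z with (x + z)
  => y >= 11
stmt 3: y := x + z  -- replace 1 occurrence(s) of y with (x + z)
  => ( x + z ) >= 11
stmt 2: x := y * z  -- replace 1 occurrence(s) of x with (y * z)
  => ( ( y * z ) + z ) >= 11
stmt 1: x := x - y  -- replace 0 occurrence(s) of x with (x - y)
  => ( ( y * z ) + z ) >= 11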